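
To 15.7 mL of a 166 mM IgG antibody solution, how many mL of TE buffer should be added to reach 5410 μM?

5410 μM = 5.41 mM.
V₂ = C₁V₁/C₂ = 166 × 15.7 / 5.41 = 482 mL.
Diluent to add = V₂ − V₁ = 482 − 15.7 = 466 mL.

466 mL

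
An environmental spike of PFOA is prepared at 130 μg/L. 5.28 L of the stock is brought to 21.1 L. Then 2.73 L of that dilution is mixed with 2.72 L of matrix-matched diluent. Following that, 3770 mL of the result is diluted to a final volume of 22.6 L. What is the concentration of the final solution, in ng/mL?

2.72 ng/mL

Overall dilution factor = 3.996 × 1.996 × 5.995 = 47.8.
130 μg/L / 47.8 = 2.72 μg/L = 2.72 ng/mL.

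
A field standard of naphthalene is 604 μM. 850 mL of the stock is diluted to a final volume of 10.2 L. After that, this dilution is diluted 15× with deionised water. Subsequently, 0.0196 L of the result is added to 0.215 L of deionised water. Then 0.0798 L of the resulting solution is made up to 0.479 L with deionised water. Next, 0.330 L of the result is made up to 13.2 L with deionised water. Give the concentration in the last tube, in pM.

1170 pM

Overall dilution factor = 12 × 15 × 11.97 × 6.003 × 40 = 5.17 × 10⁵.
604 μM / 5.17 × 10⁵ = 1.17 × 10⁻³ μM = 1170 pM.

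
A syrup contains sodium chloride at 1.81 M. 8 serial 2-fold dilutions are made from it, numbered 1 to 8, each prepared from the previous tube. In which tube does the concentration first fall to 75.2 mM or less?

tube 5

Tube n has concentration 1.81 M / 2ⁿ.
Need 2ⁿ ≥ 1.81 M / 75.2 mM = 24.1, so n ≥ 4.59.
First such tube: n = 5.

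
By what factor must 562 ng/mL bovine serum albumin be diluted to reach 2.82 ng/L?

1.99 × 10⁵

Factor = C₀/C_target = 562 ng/mL / 2.82 ng/L = 1.99 × 10⁵.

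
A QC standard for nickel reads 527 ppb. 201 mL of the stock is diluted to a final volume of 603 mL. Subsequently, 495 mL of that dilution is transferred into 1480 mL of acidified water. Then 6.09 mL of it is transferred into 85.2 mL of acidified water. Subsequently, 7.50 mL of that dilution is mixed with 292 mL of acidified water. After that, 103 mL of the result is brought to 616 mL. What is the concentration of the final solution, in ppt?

12.3 ppt

Overall dilution factor = 3 × 3.990 × 14.99 × 39.93 × 5.981 = 4.29 × 10⁴.
527 ppb / 4.29 × 10⁴ = 0.0123 ppb = 12.3 ppt.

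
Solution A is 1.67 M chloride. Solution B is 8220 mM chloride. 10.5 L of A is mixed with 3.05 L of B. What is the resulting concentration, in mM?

C_B = 8220 mM = 8.22 M.
C_mix = (C_A·V_A + C_B·V_B)/(V_A + V_B) = (1.67×10.5 + 8.22×3.05) / 13.55 = 3.14 M = 3140 mM.

3140 mM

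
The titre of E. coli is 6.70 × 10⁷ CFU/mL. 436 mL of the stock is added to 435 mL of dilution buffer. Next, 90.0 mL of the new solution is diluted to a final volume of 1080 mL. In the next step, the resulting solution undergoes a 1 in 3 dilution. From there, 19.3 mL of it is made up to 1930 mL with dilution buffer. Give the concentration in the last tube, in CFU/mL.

9320 CFU/mL

Overall dilution factor = 1.998 × 12 × 3 × 100 = 7192.
6.70 × 10⁷ CFU/mL / 7192 = 9320 CFU/mL.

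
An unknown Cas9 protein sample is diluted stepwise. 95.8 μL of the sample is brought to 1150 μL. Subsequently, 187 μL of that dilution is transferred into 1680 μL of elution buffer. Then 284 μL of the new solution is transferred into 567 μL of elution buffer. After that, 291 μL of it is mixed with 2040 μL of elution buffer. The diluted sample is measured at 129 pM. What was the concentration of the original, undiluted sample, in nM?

Overall dilution factor = 12.00 × 9.984 × 2.996 × 8.010 = 2877.
Original = 129 pM × 2877 = 3.71 × 10⁵ pM = 371 nM.

371 nM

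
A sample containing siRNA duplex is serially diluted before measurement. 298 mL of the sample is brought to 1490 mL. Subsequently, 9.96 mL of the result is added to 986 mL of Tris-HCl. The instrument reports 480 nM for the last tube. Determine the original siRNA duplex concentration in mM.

Overall dilution factor = 5 × 100.00 = 500.
Original = 480 nM × 500 = 2.40 × 10⁵ nM = 0.240 mM.

0.240 mM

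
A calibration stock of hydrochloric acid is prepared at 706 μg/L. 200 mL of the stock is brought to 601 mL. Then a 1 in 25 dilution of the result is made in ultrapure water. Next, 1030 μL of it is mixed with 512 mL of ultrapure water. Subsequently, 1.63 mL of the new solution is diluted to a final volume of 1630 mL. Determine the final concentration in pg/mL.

0.0189 pg/mL

Overall dilution factor = 3.005 × 25 × 498.1 × 1000 = 3.74 × 10⁷.
706 μg/L / 3.74 × 10⁷ = 1.89 × 10⁻⁵ μg/L = 0.0189 pg/mL.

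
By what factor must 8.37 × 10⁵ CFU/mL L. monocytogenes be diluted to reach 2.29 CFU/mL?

Factor = C₀/C_target = 8.37 × 10⁵ CFU/mL / 2.29 CFU/mL = 3.66 × 10⁵.

3.66 × 10⁵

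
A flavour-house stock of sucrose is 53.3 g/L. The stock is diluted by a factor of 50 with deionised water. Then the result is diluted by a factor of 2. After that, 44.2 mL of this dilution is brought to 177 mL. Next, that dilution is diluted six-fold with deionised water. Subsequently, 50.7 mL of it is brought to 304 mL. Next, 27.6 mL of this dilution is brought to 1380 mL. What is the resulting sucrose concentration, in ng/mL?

74.0 ng/mL

Overall dilution factor = 50 × 2 × 4.005 × 6 × 5.996 × 50 = 7.20 × 10⁵.
53.3 g/L / 7.20 × 10⁵ = 7.40 × 10⁻⁵ g/L = 74.0 ng/mL.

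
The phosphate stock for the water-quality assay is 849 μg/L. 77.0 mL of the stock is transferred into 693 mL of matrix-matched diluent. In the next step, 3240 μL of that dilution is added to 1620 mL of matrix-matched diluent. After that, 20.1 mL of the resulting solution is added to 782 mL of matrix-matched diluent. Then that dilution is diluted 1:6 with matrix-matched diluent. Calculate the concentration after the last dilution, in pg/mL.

Overall dilution factor = 10 × 501 × 39.91 × 6 = 1.20 × 10⁶.
849 μg/L / 1.20 × 10⁶ = 7.08 × 10⁻⁴ μg/L = 0.708 pg/mL.

0.708 pg/mL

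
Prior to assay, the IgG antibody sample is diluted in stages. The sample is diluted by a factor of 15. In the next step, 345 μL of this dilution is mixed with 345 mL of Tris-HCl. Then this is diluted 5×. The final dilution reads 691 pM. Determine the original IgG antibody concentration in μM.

Overall dilution factor = 15 × 1001 × 5 = 7.51 × 10⁴.
Original = 691 pM × 7.51 × 10⁴ = 5.19 × 10⁷ pM = 51.9 μM.

51.9 μM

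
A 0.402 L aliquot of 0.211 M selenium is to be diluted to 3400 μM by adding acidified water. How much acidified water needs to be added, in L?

24.5 L

3400 μM = 3.40 × 10⁻³ M.
V₂ = C₁V₁/C₂ = 0.211 × 0.402 / 3.40 × 10⁻³ = 24.9 L.
Diluent to add = V₂ − V₁ = 24.9 − 0.402 = 24.5 L.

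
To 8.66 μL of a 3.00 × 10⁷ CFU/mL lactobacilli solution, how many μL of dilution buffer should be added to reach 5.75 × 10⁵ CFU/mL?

V₂ = C₁V₁/C₂ = 3.00 × 10⁷ × 8.66 / 5.75 × 10⁵ = 452 μL.
Diluent to add = V₂ − V₁ = 452 − 8.66 = 443 μL.

443 μL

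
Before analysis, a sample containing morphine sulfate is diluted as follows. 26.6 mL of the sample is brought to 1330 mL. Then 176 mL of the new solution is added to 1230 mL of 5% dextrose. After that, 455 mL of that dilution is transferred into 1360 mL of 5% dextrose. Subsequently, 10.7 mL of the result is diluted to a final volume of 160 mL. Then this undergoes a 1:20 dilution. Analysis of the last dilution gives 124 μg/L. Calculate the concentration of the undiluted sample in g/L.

59.1 g/L

Overall dilution factor = 50 × 7.989 × 3.989 × 14.95 × 20 = 4.77 × 10⁵.
Original = 124 μg/L × 4.77 × 10⁵ = 5.91 × 10⁷ μg/L = 59.1 g/L.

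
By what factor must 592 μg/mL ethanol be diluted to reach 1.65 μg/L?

Factor = C₀/C_target = 592 μg/mL / 1.65 μg/L = 3.59 × 10⁵.

3.59 × 10⁵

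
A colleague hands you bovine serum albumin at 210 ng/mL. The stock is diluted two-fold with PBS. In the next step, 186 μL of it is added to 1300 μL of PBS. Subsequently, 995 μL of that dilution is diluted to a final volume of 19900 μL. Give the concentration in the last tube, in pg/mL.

657 pg/mL

Overall dilution factor = 2 × 7.989 × 20 = 320.
210 ng/mL / 320 = 0.657 ng/mL = 657 pg/mL.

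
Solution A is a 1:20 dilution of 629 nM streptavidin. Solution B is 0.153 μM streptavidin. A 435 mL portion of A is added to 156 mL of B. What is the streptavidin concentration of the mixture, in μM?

0.0635 μM

C_A = 629 nM / 20 = 31.4 nM.
C_B = 0.153 μM = 153 nM.
C_mix = (C_A·V_A + C_B·V_B)/(V_A + V_B) = (31.4×435 + 153×156) / 591.0 = 63.5 nM = 0.0635 μM.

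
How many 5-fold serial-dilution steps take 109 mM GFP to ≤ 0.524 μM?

8

Need 5ⁿ ≥ 2.08 × 10⁵, so n ≥ log(2.08 × 10⁵)/log(5) = 7.61.
Minimum whole steps: n = 8.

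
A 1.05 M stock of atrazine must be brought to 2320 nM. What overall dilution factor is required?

4.53 × 10⁵

Factor = C₀/C_target = 1.05 M / 2320 nM = 4.53 × 10⁵.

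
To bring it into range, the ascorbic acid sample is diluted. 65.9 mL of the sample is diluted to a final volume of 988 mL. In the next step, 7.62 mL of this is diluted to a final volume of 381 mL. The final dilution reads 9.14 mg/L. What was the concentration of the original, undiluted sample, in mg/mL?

Overall dilution factor = 14.99 × 50 = 750.
Original = 9.14 mg/L × 750 = 6852 mg/L = 6.85 mg/mL.

6.85 mg/mL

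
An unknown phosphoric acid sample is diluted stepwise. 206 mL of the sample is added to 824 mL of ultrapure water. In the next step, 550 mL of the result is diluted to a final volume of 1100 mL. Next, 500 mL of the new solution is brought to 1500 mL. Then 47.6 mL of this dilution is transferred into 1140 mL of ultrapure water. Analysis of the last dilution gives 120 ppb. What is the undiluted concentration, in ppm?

89.8 ppm

Overall dilution factor = 5 × 2 × 3 × 24.95 = 748.
Original = 120 ppb × 748 = 8.98 × 10⁴ ppb = 89.8 ppm.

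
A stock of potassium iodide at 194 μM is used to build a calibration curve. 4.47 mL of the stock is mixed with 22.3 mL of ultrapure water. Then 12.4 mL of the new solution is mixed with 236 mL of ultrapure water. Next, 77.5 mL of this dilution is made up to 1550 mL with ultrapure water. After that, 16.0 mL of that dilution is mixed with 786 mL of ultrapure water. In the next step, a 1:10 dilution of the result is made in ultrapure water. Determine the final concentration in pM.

Overall dilution factor = 5.989 × 20.03 × 20 × 50.12 × 10 = 1.20 × 10⁶.
194 μM / 1.20 × 10⁶ = 1.61 × 10⁻⁴ μM = 161 pM.

161 pM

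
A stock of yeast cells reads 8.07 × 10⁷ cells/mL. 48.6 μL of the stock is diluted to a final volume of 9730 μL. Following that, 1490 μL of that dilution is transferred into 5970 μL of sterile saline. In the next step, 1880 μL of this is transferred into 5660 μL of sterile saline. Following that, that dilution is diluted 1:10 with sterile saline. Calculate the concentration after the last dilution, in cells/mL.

Overall dilution factor = 200.2 × 5.007 × 4.011 × 10 = 4.02 × 10⁴.
8.07 × 10⁷ cells/mL / 4.02 × 10⁴ = 2010 cells/mL.

2010 cells/mL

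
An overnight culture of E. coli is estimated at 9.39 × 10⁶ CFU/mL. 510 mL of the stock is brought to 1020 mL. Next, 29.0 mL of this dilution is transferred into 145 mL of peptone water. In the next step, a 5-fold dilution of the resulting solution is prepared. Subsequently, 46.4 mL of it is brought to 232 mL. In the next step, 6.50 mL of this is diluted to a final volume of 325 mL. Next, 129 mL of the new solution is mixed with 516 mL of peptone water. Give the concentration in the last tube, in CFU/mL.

Overall dilution factor = 2 × 6 × 5 × 5 × 50 × 5 = 7.50 × 10⁴.
9.39 × 10⁶ CFU/mL / 7.50 × 10⁴ = 125 CFU/mL.

125 CFU/mL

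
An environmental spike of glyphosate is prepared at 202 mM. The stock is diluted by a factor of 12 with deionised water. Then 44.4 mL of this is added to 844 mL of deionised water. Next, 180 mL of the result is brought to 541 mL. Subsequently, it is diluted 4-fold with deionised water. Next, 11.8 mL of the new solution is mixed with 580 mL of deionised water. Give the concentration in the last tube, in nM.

1400 nM

Overall dilution factor = 12 × 20.01 × 3.006 × 4 × 50.15 = 1.45 × 10⁵.
202 mM / 1.45 × 10⁵ = 1.40 × 10⁻³ mM = 1400 nM.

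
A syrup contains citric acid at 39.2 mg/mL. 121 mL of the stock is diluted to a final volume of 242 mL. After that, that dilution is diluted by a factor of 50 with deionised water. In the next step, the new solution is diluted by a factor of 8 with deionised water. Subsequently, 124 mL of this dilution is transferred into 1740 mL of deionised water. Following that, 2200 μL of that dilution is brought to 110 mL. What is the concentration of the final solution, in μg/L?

65.2 μg/L

Overall dilution factor = 2 × 50 × 8 × 15.03 × 50 = 6.01 × 10⁵.
39.2 mg/mL / 6.01 × 10⁵ = 6.52 × 10⁻⁵ mg/mL = 65.2 μg/L.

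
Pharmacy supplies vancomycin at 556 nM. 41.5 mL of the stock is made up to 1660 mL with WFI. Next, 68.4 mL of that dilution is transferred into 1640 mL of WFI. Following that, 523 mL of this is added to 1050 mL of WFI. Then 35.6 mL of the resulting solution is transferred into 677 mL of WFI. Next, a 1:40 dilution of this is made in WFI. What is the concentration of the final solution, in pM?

Overall dilution factor = 40 × 24.98 × 3.008 × 20.02 × 40 = 2.41 × 10⁶.
556 nM / 2.41 × 10⁶ = 2.31 × 10⁻⁴ nM = 0.231 pM.

0.231 pM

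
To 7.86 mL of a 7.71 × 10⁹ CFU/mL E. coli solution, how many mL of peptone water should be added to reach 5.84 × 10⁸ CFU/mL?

V₂ = C₁V₁/C₂ = 7.71 × 10⁹ × 7.86 / 5.84 × 10⁸ = 104 mL.
Diluent to add = V₂ − V₁ = 104 − 7.86 = 95.9 mL.

95.9 mL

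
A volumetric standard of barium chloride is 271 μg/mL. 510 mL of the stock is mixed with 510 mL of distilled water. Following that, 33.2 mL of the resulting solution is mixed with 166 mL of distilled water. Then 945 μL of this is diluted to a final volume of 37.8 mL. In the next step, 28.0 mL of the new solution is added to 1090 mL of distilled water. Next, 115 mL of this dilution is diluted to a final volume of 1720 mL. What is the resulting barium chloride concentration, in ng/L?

Overall dilution factor = 2 × 6 × 40 × 39.93 × 14.96 = 2.87 × 10⁵.
271 μg/mL / 2.87 × 10⁵ = 9.45 × 10⁻⁴ μg/mL = 945 ng/L.

945 ng/L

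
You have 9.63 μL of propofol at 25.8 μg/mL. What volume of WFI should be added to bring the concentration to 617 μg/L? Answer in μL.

393 μL

617 μg/L = 0.617 μg/mL.
V₂ = C₁V₁/C₂ = 25.8 × 9.63 / 0.617 = 403 μL.
Diluent to add = V₂ − V₁ = 403 − 9.63 = 393 μL.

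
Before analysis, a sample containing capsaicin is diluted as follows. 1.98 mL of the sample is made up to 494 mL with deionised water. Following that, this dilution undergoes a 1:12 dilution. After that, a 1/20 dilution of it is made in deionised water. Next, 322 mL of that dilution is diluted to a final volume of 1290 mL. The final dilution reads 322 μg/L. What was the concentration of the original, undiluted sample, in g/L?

77.2 g/L

Overall dilution factor = 249.5 × 12 × 20 × 4.006 = 2.40 × 10⁵.
Original = 322 μg/L × 2.40 × 10⁵ = 7.72 × 10⁷ μg/L = 77.2 g/L.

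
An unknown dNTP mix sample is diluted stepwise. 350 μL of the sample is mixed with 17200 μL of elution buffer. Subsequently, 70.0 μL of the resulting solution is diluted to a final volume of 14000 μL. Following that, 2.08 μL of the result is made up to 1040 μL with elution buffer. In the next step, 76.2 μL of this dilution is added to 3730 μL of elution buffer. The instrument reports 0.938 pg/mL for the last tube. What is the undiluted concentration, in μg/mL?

Overall dilution factor = 50.14 × 200 × 500 × 49.95 = 2.50 × 10⁸.
Original = 0.938 pg/mL × 2.50 × 10⁸ = 2.35 × 10⁸ pg/mL = 235 μg/mL.

235 μg/mL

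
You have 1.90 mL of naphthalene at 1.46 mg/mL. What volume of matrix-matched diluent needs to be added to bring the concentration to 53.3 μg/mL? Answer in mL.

53.3 μg/mL = 0.0533 mg/mL.
V₂ = C₁V₁/C₂ = 1.46 × 1.90 / 0.0533 = 52.0 mL.
Diluent to add = V₂ − V₁ = 52.0 − 1.90 = 50.1 mL.

50.1 mL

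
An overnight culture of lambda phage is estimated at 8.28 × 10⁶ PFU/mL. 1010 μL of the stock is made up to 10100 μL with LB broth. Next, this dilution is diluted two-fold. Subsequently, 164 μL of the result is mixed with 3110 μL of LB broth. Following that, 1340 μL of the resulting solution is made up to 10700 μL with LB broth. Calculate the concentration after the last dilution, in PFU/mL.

Overall dilution factor = 10 × 2 × 19.96 × 7.985 = 3188.
8.28 × 10⁶ PFU/mL / 3188 = 2600 PFU/mL.

2600 PFU/mL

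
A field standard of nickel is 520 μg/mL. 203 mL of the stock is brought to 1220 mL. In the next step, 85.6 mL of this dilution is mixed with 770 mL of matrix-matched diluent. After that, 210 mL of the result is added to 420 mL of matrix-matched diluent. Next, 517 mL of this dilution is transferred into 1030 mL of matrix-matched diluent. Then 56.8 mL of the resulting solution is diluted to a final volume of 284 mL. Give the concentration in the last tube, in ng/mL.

193 ng/mL

Overall dilution factor = 6.010 × 9.995 × 3 × 2.992 × 5 = 2696.
520 μg/mL / 2696 = 0.193 μg/mL = 193 ng/mL.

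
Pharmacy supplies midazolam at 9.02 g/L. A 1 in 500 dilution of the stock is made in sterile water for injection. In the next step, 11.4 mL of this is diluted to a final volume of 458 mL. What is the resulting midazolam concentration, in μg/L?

449 μg/L

Overall dilution factor = 500 × 40.18 = 2.01 × 10⁴.
9.02 g/L / 2.01 × 10⁴ = 4.49 × 10⁻⁴ g/L = 449 μg/L.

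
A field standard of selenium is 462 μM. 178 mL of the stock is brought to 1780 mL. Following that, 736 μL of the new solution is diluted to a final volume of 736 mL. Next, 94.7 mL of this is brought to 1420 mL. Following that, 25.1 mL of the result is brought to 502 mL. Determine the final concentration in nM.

Overall dilution factor = 10 × 1000 × 14.99 × 20 = 3.00 × 10⁶.
462 μM / 3.00 × 10⁶ = 1.54 × 10⁻⁴ μM = 0.154 nM.

0.154 nM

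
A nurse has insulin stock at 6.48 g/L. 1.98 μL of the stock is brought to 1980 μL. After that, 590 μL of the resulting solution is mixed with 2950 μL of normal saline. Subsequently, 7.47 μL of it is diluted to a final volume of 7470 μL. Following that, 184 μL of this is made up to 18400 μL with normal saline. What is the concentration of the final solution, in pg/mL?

10.8 pg/mL

Overall dilution factor = 1000 × 6 × 1000 × 100 = 6.00 × 10⁸.
6.48 g/L / 6.00 × 10⁸ = 1.08 × 10⁻⁸ g/L = 10.8 pg/mL.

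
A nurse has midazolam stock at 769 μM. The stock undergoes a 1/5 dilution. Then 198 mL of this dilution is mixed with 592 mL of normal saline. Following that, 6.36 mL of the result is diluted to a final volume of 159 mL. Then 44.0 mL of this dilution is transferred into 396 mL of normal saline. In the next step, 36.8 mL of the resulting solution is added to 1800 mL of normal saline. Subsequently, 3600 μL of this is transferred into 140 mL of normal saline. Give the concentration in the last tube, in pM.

77.4 pM

Overall dilution factor = 5 × 3.990 × 25 × 10 × 49.91 × 39.89 = 9.93 × 10⁶.
769 μM / 9.93 × 10⁶ = 7.74 × 10⁻⁵ μM = 77.4 pM.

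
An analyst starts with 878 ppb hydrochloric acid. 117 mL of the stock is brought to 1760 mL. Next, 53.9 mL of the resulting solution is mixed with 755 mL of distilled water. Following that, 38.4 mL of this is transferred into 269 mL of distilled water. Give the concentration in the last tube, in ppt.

Overall dilution factor = 15.04 × 15.01 × 8.005 = 1807.
878 ppb / 1807 = 0.486 ppb = 486 ppt.

486 ppt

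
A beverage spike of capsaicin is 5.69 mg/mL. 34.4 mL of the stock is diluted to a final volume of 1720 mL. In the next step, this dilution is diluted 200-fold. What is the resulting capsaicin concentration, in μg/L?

Overall dilution factor = 50 × 200 = 1.00 × 10⁴.
5.69 mg/mL / 1.00 × 10⁴ = 5.69 × 10⁻⁴ mg/mL = 569 μg/L.

569 μg/L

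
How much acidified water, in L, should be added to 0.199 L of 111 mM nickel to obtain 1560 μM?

1560 μM = 1.56 mM.
V₂ = C₁V₁/C₂ = 111 × 0.199 / 1.56 = 14.2 L.
Diluent to add = V₂ − V₁ = 14.2 − 0.199 = 14.0 L.

14.0 L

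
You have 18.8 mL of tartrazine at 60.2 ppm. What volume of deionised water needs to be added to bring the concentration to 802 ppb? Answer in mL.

1390 mL

802 ppb = 0.802 ppm.
V₂ = C₁V₁/C₂ = 60.2 × 18.8 / 0.802 = 1411 mL.
Diluent to add = V₂ − V₁ = 1411 − 18.8 = 1390 mL.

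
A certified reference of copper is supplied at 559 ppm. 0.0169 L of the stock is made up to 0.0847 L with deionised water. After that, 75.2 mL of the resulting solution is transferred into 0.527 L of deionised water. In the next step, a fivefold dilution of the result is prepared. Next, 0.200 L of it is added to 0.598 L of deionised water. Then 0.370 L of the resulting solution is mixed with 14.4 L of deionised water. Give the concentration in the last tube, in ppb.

Overall dilution factor = 5.012 × 8.008 × 5 × 3.990 × 39.92 = 3.20 × 10⁴.
559 ppm / 3.20 × 10⁴ = 0.0175 ppm = 17.5 ppb.

17.5 ppb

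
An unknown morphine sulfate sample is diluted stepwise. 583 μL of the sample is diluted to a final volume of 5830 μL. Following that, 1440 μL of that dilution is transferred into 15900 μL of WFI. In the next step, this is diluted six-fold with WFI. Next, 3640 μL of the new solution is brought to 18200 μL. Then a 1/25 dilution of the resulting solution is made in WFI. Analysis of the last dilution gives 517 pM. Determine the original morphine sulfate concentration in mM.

0.0467 mM

Overall dilution factor = 10 × 12.04 × 6 × 5 × 25 = 9.03 × 10⁴.
Original = 517 pM × 9.03 × 10⁴ = 4.67 × 10⁷ pM = 0.0467 mM.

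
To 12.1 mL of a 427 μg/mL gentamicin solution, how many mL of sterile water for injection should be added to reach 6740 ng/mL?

754 mL

6740 ng/mL = 6.74 μg/mL.
V₂ = C₁V₁/C₂ = 427 × 12.1 / 6.74 = 767 mL.
Diluent to add = V₂ − V₁ = 767 − 12.1 = 754 mL.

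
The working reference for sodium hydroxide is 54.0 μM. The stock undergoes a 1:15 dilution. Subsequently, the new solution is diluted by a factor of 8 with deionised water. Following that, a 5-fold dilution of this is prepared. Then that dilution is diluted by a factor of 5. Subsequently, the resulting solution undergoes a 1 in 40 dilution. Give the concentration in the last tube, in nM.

0.450 nM

Overall dilution factor = 15 × 8 × 5 × 5 × 40 = 1.20 × 10⁵.
54.0 μM / 1.20 × 10⁵ = 4.50 × 10⁻⁴ μM = 0.450 nM.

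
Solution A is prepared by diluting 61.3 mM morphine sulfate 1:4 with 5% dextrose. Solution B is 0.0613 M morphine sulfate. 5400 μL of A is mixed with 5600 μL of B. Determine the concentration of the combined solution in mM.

C_A = 61.3 mM / 4 = 15.3 mM.
C_B = 0.0613 M = 61.3 mM.
C_mix = (C_A·V_A + C_B·V_B)/(V_A + V_B) = (15.3×5400 + 61.3×5600) / 11000 = 38.7 mM.

38.7 mM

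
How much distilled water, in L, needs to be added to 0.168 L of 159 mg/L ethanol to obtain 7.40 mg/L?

3.44 L

V₂ = C₁V₁/C₂ = 159 × 0.168 / 7.40 = 3.61 L.
Diluent to add = V₂ − V₁ = 3.61 − 0.168 = 3.44 L.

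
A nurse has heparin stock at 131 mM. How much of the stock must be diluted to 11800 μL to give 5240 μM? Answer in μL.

472 μL

5240 μM = 5.24 mM.
V₁ = C₂V₂/C₁ = 5.24 × 11800 / 131 = 472 μL.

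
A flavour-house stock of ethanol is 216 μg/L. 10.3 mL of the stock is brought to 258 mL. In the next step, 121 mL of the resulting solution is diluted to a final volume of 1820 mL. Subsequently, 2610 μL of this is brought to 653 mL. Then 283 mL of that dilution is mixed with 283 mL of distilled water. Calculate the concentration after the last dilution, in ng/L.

Overall dilution factor = 25.05 × 15.04 × 250.2 × 2 = 1.89 × 10⁵.
216 μg/L / 1.89 × 10⁵ = 1.15 × 10⁻³ μg/L = 1.15 ng/L.

1.15 ng/L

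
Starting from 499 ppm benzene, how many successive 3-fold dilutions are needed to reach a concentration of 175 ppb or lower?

Need 3ⁿ ≥ 2851, so n ≥ log(2851)/log(3) = 7.24.
Minimum whole steps: n = 8.

8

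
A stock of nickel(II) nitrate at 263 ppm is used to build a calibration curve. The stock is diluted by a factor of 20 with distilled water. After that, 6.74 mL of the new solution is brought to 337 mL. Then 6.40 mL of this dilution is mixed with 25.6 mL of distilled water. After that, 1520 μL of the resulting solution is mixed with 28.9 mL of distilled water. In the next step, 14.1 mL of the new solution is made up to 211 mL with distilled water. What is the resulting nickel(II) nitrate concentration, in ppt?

176 ppt

Overall dilution factor = 20 × 50 × 5 × 20.01 × 14.96 = 1.50 × 10⁶.
263 ppm / 1.50 × 10⁶ = 1.76 × 10⁻⁴ ppm = 176 ppt.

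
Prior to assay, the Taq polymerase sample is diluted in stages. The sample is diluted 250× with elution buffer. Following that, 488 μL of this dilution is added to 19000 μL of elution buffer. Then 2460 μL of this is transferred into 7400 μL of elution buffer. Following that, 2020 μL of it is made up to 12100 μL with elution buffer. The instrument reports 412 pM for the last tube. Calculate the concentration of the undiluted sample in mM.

0.0988 mM

Overall dilution factor = 250 × 39.93 × 4.008 × 5.990 = 2.40 × 10⁵.
Original = 412 pM × 2.40 × 10⁵ = 9.88 × 10⁷ pM = 0.0988 mM.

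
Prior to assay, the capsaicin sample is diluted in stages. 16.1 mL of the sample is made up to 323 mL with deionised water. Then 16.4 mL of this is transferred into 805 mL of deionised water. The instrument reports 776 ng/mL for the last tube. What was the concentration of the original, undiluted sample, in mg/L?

Overall dilution factor = 20.06 × 50.09 = 1005.
Original = 776 ng/mL × 1005 = 7.80 × 10⁵ ng/mL = 780 mg/L.

780 mg/L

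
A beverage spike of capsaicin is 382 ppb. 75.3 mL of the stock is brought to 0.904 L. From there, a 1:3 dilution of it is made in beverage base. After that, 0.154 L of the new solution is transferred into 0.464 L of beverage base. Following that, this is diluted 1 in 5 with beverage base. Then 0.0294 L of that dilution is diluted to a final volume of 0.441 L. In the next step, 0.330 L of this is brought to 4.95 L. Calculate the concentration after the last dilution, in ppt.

2.35 ppt

Overall dilution factor = 12.01 × 3 × 4.013 × 5 × 15 × 15 = 1.63 × 10⁵.
382 ppb / 1.63 × 10⁵ = 2.35 × 10⁻³ ppb = 2.35 ppt.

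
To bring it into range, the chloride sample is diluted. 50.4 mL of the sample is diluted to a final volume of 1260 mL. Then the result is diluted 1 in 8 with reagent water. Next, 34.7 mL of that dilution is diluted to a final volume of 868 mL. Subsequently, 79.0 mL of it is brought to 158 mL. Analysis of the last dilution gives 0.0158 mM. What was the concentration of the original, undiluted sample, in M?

0.158 M

Overall dilution factor = 25 × 8 × 25.01 × 2 = 1.00 × 10⁴.
Original = 0.0158 mM × 1.00 × 10⁴ = 158 mM = 0.158 M.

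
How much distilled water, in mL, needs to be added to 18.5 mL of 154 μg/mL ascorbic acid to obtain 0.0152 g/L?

169 mL

0.0152 g/L = 15.2 μg/mL.
V₂ = C₁V₁/C₂ = 154 × 18.5 / 15.2 = 187 mL.
Diluent to add = V₂ − V₁ = 187 − 18.5 = 169 mL.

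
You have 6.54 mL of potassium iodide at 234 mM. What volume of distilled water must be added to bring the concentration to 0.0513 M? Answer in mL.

23.3 mL

0.0513 M = 51.3 mM.
V₂ = C₁V₁/C₂ = 234 × 6.54 / 51.3 = 29.8 mL.
Diluent to add = V₂ − V₁ = 29.8 − 6.54 = 23.3 mL.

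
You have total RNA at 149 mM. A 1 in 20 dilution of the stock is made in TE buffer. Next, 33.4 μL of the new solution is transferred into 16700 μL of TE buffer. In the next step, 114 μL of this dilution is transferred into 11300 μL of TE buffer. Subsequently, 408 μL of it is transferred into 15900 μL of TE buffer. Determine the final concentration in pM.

3720 pM

Overall dilution factor = 20 × 501 × 100.1 × 39.97 = 4.01 × 10⁷.
149 mM / 4.01 × 10⁷ = 3.72 × 10⁻⁶ mM = 3720 pM.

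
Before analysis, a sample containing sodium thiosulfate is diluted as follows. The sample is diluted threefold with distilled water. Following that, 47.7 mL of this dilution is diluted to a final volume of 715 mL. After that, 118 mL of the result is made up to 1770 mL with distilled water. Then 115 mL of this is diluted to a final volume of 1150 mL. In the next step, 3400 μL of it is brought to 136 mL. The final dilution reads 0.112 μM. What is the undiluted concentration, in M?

Overall dilution factor = 3 × 14.99 × 15 × 10 × 40 = 2.70 × 10⁵.
Original = 0.112 μM × 2.70 × 10⁵ = 3.02 × 10⁴ μM = 0.0302 M.

0.0302 M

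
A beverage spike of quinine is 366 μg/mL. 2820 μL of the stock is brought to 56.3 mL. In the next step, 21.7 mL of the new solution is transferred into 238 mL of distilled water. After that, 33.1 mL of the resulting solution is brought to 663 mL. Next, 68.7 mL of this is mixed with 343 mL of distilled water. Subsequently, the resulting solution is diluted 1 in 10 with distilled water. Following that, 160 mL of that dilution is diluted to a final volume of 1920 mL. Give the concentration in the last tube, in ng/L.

106 ng/L

Overall dilution factor = 19.96 × 11.97 × 20.03 × 5.993 × 10 × 12 = 3.44 × 10⁶.
366 μg/mL / 3.44 × 10⁶ = 1.06 × 10⁻⁴ μg/mL = 106 ng/L.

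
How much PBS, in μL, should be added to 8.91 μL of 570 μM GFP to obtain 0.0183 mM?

269 μL

0.0183 mM = 18.3 μM.
V₂ = C₁V₁/C₂ = 570 × 8.91 / 18.3 = 278 μL.
Diluent to add = V₂ − V₁ = 278 − 8.91 = 269 μL.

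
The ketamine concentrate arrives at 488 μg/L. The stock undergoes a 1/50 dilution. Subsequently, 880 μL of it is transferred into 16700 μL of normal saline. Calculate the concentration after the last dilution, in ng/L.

489 ng/L

Overall dilution factor = 50 × 19.98 = 999.
488 μg/L / 999 = 0.489 μg/L = 489 ng/L.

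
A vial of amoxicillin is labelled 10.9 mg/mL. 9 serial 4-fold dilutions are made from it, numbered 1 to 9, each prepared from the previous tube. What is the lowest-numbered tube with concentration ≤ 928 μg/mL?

tube 2

Tube n has concentration 10.9 mg/mL / 4ⁿ.
Need 4ⁿ ≥ 10.9 mg/mL / 928 μg/mL = 11.7, so n ≥ 1.78.
First such tube: n = 2.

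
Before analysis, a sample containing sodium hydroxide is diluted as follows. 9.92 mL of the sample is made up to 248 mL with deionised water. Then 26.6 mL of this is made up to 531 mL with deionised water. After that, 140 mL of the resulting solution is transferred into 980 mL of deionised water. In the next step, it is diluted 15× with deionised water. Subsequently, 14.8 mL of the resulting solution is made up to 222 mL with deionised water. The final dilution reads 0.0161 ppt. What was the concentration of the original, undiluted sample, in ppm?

Overall dilution factor = 25 × 19.96 × 8 × 15 × 15 = 8.98 × 10⁵.
Original = 0.0161 ppt × 8.98 × 10⁵ = 1.45 × 10⁴ ppt = 0.0145 ppm.

0.0145 ppm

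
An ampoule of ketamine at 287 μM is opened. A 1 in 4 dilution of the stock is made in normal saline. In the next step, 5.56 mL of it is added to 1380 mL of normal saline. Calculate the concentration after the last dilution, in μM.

0.288 μM

Overall dilution factor = 4 × 249.2 = 997.
287 μM / 997 = 0.288 μM.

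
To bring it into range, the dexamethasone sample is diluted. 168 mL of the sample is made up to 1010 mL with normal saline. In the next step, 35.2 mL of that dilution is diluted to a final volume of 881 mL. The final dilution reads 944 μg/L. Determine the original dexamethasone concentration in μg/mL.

Overall dilution factor = 6.012 × 25.03 = 150.
Original = 944 μg/L × 150 = 1.42 × 10⁵ μg/L = 142 μg/mL.

142 μg/mL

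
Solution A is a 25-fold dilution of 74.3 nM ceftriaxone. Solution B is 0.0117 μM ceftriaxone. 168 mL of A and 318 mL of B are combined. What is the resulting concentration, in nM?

C_A = 74.3 nM / 25 = 2.97 nM.
C_B = 0.0117 μM = 11.7 nM.
C_mix = (C_A·V_A + C_B·V_B)/(V_A + V_B) = (2.97×168 + 11.7×318) / 486.0 = 8.68 nM.

8.68 nM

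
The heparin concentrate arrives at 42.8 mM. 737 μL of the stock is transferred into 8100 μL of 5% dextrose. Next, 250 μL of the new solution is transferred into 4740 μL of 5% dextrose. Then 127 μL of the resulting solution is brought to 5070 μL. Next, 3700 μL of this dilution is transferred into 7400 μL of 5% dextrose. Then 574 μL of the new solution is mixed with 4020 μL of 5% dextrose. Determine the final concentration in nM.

187 nM

Overall dilution factor = 11.99 × 19.96 × 39.92 × 3 × 8.003 = 2.29 × 10⁵.
42.8 mM / 2.29 × 10⁵ = 1.87 × 10⁻⁴ mM = 187 nM.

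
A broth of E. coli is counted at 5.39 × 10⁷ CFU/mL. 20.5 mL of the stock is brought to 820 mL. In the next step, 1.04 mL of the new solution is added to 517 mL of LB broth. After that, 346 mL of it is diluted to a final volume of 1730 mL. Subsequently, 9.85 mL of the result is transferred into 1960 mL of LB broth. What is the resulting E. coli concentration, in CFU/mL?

2.71 CFU/mL

Overall dilution factor = 40 × 498.1 × 5 × 200.0 = 1.99 × 10⁷.
5.39 × 10⁷ CFU/mL / 1.99 × 10⁷ = 2.71 CFU/mL.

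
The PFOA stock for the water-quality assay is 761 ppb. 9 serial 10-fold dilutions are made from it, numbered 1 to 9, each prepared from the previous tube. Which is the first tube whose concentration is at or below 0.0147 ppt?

tube 8

Tube n has concentration 761 ppb / 10ⁿ.
Need 10ⁿ ≥ 761 ppb / 0.0147 ppt = 5.18 × 10⁷, so n ≥ 7.71.
First such tube: n = 8.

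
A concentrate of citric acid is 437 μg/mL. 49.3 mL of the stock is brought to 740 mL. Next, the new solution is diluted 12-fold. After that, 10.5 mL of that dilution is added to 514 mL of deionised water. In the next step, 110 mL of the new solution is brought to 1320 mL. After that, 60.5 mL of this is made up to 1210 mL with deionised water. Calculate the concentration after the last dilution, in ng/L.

202 ng/L

Overall dilution factor = 15.01 × 12 × 49.95 × 12 × 20 = 2.16 × 10⁶.
437 μg/mL / 2.16 × 10⁶ = 2.02 × 10⁻⁴ μg/mL = 202 ng/L.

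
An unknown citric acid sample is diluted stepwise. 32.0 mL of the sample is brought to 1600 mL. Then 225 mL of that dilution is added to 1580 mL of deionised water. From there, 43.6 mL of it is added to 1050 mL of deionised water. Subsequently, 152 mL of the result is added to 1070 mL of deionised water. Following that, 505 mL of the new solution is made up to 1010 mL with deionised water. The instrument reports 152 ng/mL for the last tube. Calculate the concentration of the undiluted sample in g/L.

Overall dilution factor = 50 × 8.022 × 25.08 × 8.039 × 2 = 1.62 × 10⁵.
Original = 152 ng/mL × 1.62 × 10⁵ = 2.46 × 10⁷ ng/mL = 24.6 g/L.

24.6 g/L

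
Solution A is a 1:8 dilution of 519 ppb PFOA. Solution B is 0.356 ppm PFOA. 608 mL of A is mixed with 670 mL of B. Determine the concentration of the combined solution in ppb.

C_A = 519 ppb / 8 = 64.9 ppb.
C_B = 0.356 ppm = 356 ppb.
C_mix = (C_A·V_A + C_B·V_B)/(V_A + V_B) = (64.9×608 + 356×670) / 1278 = 217 ppb.

217 ppb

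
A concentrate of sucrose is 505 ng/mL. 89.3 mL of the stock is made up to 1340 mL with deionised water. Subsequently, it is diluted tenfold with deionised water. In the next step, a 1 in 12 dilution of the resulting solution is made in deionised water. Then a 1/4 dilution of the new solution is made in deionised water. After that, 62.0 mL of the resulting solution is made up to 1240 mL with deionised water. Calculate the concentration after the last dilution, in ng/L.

3.51 ng/L

Overall dilution factor = 15.01 × 10 × 12 × 4 × 20 = 1.44 × 10⁵.
505 ng/mL / 1.44 × 10⁵ = 3.51 × 10⁻³ ng/mL = 3.51 ng/L.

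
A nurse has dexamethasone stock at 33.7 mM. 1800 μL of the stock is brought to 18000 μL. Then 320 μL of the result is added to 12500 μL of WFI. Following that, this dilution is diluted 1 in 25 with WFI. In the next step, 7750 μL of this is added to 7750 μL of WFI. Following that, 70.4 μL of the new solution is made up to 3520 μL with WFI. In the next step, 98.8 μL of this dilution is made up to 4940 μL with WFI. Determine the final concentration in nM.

0.673 nM

Overall dilution factor = 10 × 40.06 × 25 × 2 × 50 × 50 = 5.01 × 10⁷.
33.7 mM / 5.01 × 10⁷ = 6.73 × 10⁻⁷ mM = 0.673 nM.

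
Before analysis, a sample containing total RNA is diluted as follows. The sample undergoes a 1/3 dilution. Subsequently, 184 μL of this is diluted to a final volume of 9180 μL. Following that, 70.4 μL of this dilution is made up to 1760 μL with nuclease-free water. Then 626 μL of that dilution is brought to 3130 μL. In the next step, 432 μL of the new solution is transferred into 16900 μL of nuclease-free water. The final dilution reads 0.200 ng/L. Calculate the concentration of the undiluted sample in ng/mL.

150 ng/mL

Overall dilution factor = 3 × 49.89 × 25 × 5 × 40.12 = 7.51 × 10⁵.
Original = 0.200 ng/L × 7.51 × 10⁵ = 1.50 × 10⁵ ng/L = 150 ng/mL.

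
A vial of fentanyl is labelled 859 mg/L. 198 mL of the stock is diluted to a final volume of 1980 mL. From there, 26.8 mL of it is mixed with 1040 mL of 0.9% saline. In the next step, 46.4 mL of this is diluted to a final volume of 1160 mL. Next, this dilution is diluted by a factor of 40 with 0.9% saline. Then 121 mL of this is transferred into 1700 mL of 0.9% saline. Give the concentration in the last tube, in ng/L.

143 ng/L

Overall dilution factor = 10 × 39.81 × 25 × 40 × 15.05 = 5.99 × 10⁶.
859 mg/L / 5.99 × 10⁶ = 1.43 × 10⁻⁴ mg/L = 143 ng/L.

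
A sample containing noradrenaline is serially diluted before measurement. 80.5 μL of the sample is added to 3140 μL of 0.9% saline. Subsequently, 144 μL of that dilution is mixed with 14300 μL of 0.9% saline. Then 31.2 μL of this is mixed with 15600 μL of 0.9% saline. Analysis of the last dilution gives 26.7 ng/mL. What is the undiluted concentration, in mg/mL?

53.7 mg/mL

Overall dilution factor = 40.01 × 100.3 × 501 = 2.01 × 10⁶.
Original = 26.7 ng/mL × 2.01 × 10⁶ = 5.37 × 10⁷ ng/mL = 53.7 mg/mL.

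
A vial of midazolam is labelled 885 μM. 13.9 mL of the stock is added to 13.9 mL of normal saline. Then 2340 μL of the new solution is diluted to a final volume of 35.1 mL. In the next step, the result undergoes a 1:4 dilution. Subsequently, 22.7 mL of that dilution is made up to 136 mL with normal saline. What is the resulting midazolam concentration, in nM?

Overall dilution factor = 2 × 15 × 4 × 5.991 = 719.
885 μM / 719 = 1.23 μM = 1230 nM.

1230 nM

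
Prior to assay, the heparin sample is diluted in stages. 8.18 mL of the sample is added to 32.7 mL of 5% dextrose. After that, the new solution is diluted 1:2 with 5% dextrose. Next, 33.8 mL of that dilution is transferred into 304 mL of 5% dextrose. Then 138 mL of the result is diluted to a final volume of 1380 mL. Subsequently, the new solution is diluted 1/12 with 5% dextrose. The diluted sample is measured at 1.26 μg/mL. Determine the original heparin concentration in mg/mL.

15.1 mg/mL

Overall dilution factor = 4.998 × 2 × 9.994 × 10 × 12 = 1.20 × 10⁴.
Original = 1.26 μg/mL × 1.20 × 10⁴ = 1.51 × 10⁴ μg/mL = 15.1 mg/mL.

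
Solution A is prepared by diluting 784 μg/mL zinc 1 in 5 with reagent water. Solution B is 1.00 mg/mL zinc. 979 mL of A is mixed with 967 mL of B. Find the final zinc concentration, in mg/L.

C_A = 784 μg/mL / 5 = 157 μg/mL.
C_B = 1.00 mg/mL = 1000 μg/mL.
C_mix = (C_A·V_A + C_B·V_B)/(V_A + V_B) = (157×979 + 1000×967) / 1946 = 576 μg/mL = 576 mg/L.

576 mg/L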